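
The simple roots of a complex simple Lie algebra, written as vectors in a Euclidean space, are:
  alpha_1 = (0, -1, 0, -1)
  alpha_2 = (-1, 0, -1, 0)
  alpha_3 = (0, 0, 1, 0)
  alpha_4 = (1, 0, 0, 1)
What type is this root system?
type B_4

Compute the Cartan integers a_ij = 2(alpha_i, alpha_j)/(alpha_j, alpha_j); the resulting 4x4 Cartan matrix is
[[2, 0, 0, -1], [0, 2, -2, -1], [0, -1, 2, 0], [-1, -1, 0, 2]].
The roots have two lengths (squared-length ratio 2:1); the short ones are alpha_{3}. The associated Dynkin diagram is a chain of 4 nodes with a double edge at one end; the terminal node there is the unique short simple root (B_4), so the type is B_4 (the algebra so(9)).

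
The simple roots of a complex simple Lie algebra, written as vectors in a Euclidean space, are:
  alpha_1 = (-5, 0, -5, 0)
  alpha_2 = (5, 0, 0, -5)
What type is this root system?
Compute the Cartan integers a_ij = 2(alpha_i, alpha_j)/(alpha_j, alpha_j); the resulting 2x2 Cartan matrix is
[[2, -1], [-1, 2]].
All simple roots have the same length, so the diagram is simply laced. The associated Dynkin diagram is a chain of 2 nodes with single edges (A_2), so the type is A_2 (the algebra sl(3)).

type A_2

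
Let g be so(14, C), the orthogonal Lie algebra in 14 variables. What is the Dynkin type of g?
This is so(14) with 14 even, which has dimension 14(14-1)/2 = 91 and rank 14/2 = 7. In the classification of classical Lie algebras, the orthogonal algebra so(2n) in an even number of variables has type D_n; here n = 7, so the Dynkin diagram is a chain of 5 nodes with a fork of two nodes at one end (D_7). Hence the type is D_7.

D_7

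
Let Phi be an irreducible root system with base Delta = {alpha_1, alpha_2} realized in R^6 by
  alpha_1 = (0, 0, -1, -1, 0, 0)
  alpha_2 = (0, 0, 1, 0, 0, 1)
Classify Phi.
Compute the Cartan integers a_ij = 2(alpha_i, alpha_j)/(alpha_j, alpha_j); the resulting 2x2 Cartan matrix is
[[2, -1], [-1, 2]].
All simple roots have the same length, so the diagram is simply laced. The associated Dynkin diagram is a chain of 2 nodes with single edges (A_2), so the type is A_2 (the algebra sl(3)).

type A_2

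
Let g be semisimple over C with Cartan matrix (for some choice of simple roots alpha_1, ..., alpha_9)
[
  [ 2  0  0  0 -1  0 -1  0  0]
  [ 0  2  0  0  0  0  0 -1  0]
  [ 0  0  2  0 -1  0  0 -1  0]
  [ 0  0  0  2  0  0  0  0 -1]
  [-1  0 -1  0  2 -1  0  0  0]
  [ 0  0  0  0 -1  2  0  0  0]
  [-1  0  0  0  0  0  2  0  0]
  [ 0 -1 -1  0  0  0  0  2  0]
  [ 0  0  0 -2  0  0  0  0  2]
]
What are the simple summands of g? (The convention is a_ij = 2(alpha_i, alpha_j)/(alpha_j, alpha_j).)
B_2 (so(5)) ⊕ E_7

The diagram associated to this matrix has two connected components: the simple roots {alpha_4, alpha_9} form a chain of 2 nodes with a double edge at one end; the terminal node there is the unique short simple root (B_2), and {alpha_1, alpha_2, alpha_3, alpha_5, alpha_6, alpha_7, alpha_8} form a chain of 6 nodes with one extra node attached to the third node from one end (E_7). A semisimple Lie algebra decomposes uniquely as the direct sum of simple ideals, one per connected component of its Dynkin diagram, so g ≅ B_2 ⊕ E_7 (dimension 10 + 133 = 143).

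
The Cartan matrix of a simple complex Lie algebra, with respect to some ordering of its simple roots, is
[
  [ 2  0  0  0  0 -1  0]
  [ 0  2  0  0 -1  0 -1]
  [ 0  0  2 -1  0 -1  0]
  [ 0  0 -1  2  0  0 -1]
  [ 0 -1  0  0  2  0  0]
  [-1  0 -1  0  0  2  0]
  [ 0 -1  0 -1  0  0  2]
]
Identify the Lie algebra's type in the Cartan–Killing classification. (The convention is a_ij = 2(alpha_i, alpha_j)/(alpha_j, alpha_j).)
The matrix has rank 7 with 2's on the diagonal. Reading the off-diagonal entries as Dynkin edges (a single edge where a_ij = a_ji = -1; a double or triple edge where a_ij * a_ji = 2 or 3), the diagram is a chain of 7 nodes with single edges (A_7). One simple-root ordering that puts it in standard form is (alpha_5, alpha_2, alpha_7, alpha_4, alpha_3, alpha_6, alpha_1). So the algebra is type A_7, i.e. sl(8).

A7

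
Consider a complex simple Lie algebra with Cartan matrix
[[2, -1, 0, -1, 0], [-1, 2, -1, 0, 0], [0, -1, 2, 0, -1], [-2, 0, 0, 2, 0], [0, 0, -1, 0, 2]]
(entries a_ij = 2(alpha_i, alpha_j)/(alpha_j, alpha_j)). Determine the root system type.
C5

The matrix has rank 5 with 2's on the diagonal. Reading the off-diagonal entries as Dynkin edges (a single edge where a_ij = a_ji = -1; a double or triple edge where a_ij * a_ji = 2 or 3), the diagram is a chain of 5 nodes with a double edge at one end; the terminal node there is the unique long simple root (C_5). One simple-root ordering that puts it in standard form is (alpha_5, alpha_3, alpha_2, alpha_1, alpha_4). So the algebra is type C_5, i.e. sp(10).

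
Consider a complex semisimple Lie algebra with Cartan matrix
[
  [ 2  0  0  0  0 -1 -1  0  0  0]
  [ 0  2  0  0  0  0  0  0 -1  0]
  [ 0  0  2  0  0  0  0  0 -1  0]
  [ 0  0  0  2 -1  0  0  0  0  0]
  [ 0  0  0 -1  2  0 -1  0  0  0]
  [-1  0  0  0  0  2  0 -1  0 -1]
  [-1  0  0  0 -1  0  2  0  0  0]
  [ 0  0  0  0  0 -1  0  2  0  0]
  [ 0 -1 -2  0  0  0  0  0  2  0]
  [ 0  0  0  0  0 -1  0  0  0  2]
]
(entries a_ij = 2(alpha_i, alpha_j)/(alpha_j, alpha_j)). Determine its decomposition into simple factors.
The diagram associated to this matrix has two connected components: the simple roots {alpha_2, alpha_3, alpha_9} form a chain of 3 nodes with a double edge at one end; the terminal node there is the unique short simple root (B_3), and {alpha_1, alpha_4, alpha_5, alpha_6, alpha_7, alpha_8, alpha_10} form a chain of 5 nodes with a fork of two nodes at one end (D_7). A semisimple Lie algebra decomposes uniquely as the direct sum of simple ideals, one per connected component of its Dynkin diagram, so g ≅ B_3 ⊕ D_7 (dimension 21 + 91 = 112).

B_3 + D_7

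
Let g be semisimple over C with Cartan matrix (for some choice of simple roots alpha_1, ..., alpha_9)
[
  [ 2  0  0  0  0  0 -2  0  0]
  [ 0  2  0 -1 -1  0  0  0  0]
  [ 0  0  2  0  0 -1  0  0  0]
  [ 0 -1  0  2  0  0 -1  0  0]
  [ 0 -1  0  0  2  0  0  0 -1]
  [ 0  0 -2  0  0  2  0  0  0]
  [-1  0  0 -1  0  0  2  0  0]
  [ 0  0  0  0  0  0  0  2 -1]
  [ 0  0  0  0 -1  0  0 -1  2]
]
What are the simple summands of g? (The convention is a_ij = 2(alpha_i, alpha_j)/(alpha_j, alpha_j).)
B2 + C7

The diagram associated to this matrix has two connected components: the simple roots {alpha_3, alpha_6} form a chain of 2 nodes with a double edge at one end; the terminal node there is the unique short simple root (B_2), and {alpha_1, alpha_2, alpha_4, alpha_5, alpha_7, alpha_8, alpha_9} form a chain of 7 nodes with a double edge at one end; the terminal node there is the unique long simple root (C_7). A semisimple Lie algebra decomposes uniquely as the direct sum of simple ideals, one per connected component of its Dynkin diagram, so g ≅ B_2 ⊕ C_7 (dimension 10 + 105 = 115).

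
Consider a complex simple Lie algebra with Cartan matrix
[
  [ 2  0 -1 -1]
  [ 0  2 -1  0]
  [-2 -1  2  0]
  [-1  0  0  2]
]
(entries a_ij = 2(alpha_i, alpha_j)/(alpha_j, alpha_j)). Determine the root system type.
F4

The matrix has rank 4 with 2's on the diagonal. Reading the off-diagonal entries as Dynkin edges (a single edge where a_ij = a_ji = -1; a double or triple edge where a_ij * a_ji = 2 or 3), the diagram is a chain of 4 nodes with a double edge between the middle two (F_4). One simple-root ordering that puts it in standard form is (alpha_2, alpha_3, alpha_1, alpha_4). So the algebra is type F_4.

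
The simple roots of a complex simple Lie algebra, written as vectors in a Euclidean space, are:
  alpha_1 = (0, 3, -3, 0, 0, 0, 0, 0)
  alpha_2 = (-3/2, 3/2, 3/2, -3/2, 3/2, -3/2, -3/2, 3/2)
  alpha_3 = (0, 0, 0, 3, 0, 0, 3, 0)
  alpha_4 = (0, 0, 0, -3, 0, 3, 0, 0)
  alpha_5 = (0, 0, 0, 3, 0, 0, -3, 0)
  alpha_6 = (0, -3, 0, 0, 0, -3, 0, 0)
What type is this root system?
Compute the Cartan integers a_ij = 2(alpha_i, alpha_j)/(alpha_j, alpha_j); the resulting 6x6 Cartan matrix is
[[2, 0, 0, 0, 0, -1], [0, 2, -1, 0, 0, 0], [0, -1, 2, -1, 0, 0], [0, 0, -1, 2, -1, -1], [0, 0, 0, -1, 2, 0], [-1, 0, 0, -1, 0, 2]].
All simple roots have the same length, so the diagram is simply laced. The associated Dynkin diagram is a chain of 5 nodes with one extra node attached to the third node from one end (E_6), so the type is E_6.

E_6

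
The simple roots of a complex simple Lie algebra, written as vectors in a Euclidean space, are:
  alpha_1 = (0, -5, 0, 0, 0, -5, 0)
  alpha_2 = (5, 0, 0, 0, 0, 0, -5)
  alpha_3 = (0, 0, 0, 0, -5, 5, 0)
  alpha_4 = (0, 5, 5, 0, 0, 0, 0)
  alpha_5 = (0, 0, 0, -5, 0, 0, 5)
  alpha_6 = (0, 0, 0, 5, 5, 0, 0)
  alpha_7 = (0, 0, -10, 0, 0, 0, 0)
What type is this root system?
Compute the Cartan integers a_ij = 2(alpha_i, alpha_j)/(alpha_j, alpha_j); the resulting 7x7 Cartan matrix is
[[2, 0, -1, -1, 0, 0, 0], [0, 2, 0, 0, -1, 0, 0], [-1, 0, 2, 0, 0, -1, 0], [-1, 0, 0, 2, 0, 0, -1], [0, -1, 0, 0, 2, -1, 0], [0, 0, -1, 0, -1, 2, 0], [0, 0, 0, -2, 0, 0, 2]].
The roots have two lengths (squared-length ratio 2:1); the short ones are alpha_{1,2,3,4,5,6}. The associated Dynkin diagram is a chain of 7 nodes with a double edge at one end; the terminal node there is the unique long simple root (C_7), so the type is C_7 (the algebra sp(14)).

C7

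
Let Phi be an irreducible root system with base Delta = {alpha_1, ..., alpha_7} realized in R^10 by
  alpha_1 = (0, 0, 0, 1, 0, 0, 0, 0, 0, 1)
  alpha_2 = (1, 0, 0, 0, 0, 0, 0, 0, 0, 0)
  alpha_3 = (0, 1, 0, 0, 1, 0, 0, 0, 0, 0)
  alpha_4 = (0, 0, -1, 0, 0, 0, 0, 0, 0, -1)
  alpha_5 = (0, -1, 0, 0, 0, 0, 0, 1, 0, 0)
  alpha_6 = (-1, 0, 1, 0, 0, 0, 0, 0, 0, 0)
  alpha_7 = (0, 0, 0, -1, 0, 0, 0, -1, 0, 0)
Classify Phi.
Compute the Cartan integers a_ij = 2(alpha_i, alpha_j)/(alpha_j, alpha_j); the resulting 7x7 Cartan matrix is
[[2, 0, 0, -1, 0, 0, -1], [0, 2, 0, 0, 0, -1, 0], [0, 0, 2, 0, -1, 0, 0], [-1, 0, 0, 2, 0, -1, 0], [0, 0, -1, 0, 2, 0, -1], [0, -2, 0, -1, 0, 2, 0], [-1, 0, 0, 0, -1, 0, 2]].
The roots have two lengths (squared-length ratio 2:1); the short ones are alpha_{2}. The associated Dynkin diagram is a chain of 7 nodes with a double edge at one end; the terminal node there is the unique short simple root (B_7), so the type is B_7 (the algebra so(15)).

B_7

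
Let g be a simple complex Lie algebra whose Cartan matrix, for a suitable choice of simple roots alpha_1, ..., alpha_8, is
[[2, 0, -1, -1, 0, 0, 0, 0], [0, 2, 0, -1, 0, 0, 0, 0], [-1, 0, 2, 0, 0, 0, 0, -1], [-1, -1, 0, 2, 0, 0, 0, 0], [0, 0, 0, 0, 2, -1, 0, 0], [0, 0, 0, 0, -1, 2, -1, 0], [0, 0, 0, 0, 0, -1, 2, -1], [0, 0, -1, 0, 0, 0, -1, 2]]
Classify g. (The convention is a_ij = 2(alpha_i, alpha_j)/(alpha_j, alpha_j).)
The matrix has rank 8 with 2's on the diagonal. Reading the off-diagonal entries as Dynkin edges (a single edge where a_ij = a_ji = -1; a double or triple edge where a_ij * a_ji = 2 or 3), the diagram is a chain of 8 nodes with single edges (A_8). One simple-root ordering that puts it in standard form is (alpha_2, alpha_4, alpha_1, alpha_3, alpha_8, alpha_7, alpha_6, alpha_5). So the algebra is type A_8, i.e. sl(9).

A_8 (sl(9))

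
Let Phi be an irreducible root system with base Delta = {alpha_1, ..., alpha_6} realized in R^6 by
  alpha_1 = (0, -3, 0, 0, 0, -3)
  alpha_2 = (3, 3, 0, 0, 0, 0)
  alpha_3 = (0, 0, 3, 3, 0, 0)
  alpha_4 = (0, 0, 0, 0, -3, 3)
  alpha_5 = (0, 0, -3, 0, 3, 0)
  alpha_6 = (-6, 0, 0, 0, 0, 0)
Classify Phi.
type C_6

Compute the Cartan integers a_ij = 2(alpha_i, alpha_j)/(alpha_j, alpha_j); the resulting 6x6 Cartan matrix is
[[2, -1, 0, -1, 0, 0], [-1, 2, 0, 0, 0, -1], [0, 0, 2, 0, -1, 0], [-1, 0, 0, 2, -1, 0], [0, 0, -1, -1, 2, 0], [0, -2, 0, 0, 0, 2]].
The roots have two lengths (squared-length ratio 2:1); the short ones are alpha_{1,2,3,4,5}. The associated Dynkin diagram is a chain of 6 nodes with a double edge at one end; the terminal node there is the unique long simple root (C_6), so the type is C_6 (the algebra sp(12)).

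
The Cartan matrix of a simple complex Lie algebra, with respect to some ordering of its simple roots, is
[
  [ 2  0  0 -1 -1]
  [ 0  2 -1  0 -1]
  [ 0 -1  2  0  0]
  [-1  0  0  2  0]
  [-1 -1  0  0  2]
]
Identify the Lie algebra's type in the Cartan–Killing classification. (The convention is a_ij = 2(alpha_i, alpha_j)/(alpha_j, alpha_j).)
A_5

The matrix has rank 5 with 2's on the diagonal. Reading the off-diagonal entries as Dynkin edges (a single edge where a_ij = a_ji = -1; a double or triple edge where a_ij * a_ji = 2 or 3), the diagram is a chain of 5 nodes with single edges (A_5). One simple-root ordering that puts it in standard form is (alpha_3, alpha_2, alpha_5, alpha_1, alpha_4). So the algebra is type A_5, i.e. sl(6).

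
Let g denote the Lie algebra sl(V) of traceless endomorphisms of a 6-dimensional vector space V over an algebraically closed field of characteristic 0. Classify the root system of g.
type A_5

This is sl(6), which has dimension 6^2 - 1 = 35 and rank 6 - 1 = 5 (a Cartan subalgebra is the diagonal traceless matrices). In the classification of classical Lie algebras, the special linear algebra sl(n+1) has type A_n; here n = 5, so the Dynkin diagram is a chain of 5 nodes with single edges (A_5). Hence the type is A_5.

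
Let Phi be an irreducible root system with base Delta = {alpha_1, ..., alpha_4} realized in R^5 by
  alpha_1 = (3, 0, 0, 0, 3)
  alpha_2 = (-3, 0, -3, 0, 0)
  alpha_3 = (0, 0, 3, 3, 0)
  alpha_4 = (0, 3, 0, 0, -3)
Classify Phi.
type A_4

Compute the Cartan integers a_ij = 2(alpha_i, alpha_j)/(alpha_j, alpha_j); the resulting 4x4 Cartan matrix is
[[2, -1, 0, -1], [-1, 2, -1, 0], [0, -1, 2, 0], [-1, 0, 0, 2]].
All simple roots have the same length, so the diagram is simply laced. The associated Dynkin diagram is a chain of 4 nodes with single edges (A_4), so the type is A_4 (the algebra sl(5)).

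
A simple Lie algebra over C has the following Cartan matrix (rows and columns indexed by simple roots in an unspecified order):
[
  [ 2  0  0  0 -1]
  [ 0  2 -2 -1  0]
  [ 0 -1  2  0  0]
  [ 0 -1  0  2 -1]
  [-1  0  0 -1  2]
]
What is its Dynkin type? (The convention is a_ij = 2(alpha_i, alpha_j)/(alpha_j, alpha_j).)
B_5 (so(11))

The matrix has rank 5 with 2's on the diagonal. Reading the off-diagonal entries as Dynkin edges (a single edge where a_ij = a_ji = -1; a double or triple edge where a_ij * a_ji = 2 or 3), the diagram is a chain of 5 nodes with a double edge at one end; the terminal node there is the unique short simple root (B_5). One simple-root ordering that puts it in standard form is (alpha_1, alpha_5, alpha_4, alpha_2, alpha_3). So the algebra is type B_5, i.e. so(11).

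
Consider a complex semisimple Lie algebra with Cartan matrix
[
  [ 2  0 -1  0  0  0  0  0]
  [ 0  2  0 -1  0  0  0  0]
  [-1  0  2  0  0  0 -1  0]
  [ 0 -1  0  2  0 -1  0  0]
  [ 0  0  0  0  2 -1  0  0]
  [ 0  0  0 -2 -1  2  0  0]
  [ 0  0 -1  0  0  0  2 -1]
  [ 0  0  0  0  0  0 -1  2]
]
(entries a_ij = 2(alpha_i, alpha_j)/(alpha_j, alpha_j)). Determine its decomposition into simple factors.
The diagram associated to this matrix has two connected components: the simple roots {alpha_1, alpha_3, alpha_7, alpha_8} form a chain of 4 nodes with single edges (A_4), and {alpha_2, alpha_4, alpha_5, alpha_6} form a chain of 4 nodes with a double edge between the middle two (F_4). A semisimple Lie algebra decomposes uniquely as the direct sum of simple ideals, one per connected component of its Dynkin diagram, so g ≅ A_4 ⊕ F_4 (dimension 24 + 52 = 76).

A_4 ⊕ F_4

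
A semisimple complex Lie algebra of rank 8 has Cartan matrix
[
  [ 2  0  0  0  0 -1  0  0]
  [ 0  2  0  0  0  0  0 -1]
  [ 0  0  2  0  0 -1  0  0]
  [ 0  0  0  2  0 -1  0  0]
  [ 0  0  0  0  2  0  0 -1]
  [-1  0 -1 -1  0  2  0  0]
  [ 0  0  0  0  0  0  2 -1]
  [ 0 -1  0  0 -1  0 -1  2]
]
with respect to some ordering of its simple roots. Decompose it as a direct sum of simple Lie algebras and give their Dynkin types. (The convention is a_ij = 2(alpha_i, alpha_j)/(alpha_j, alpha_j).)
type D_4 + type D_4

The diagram associated to this matrix has two connected components: the simple roots {alpha_1, alpha_3, alpha_4, alpha_6} form a chain of 2 nodes with a fork of two nodes at one end (D_4), and {alpha_2, alpha_5, alpha_7, alpha_8} form a chain of 2 nodes with a fork of two nodes at one end (D_4). A semisimple Lie algebra decomposes uniquely as the direct sum of simple ideals, one per connected component of its Dynkin diagram, so g ≅ D_4 ⊕ D_4 (dimension 28 + 28 = 56).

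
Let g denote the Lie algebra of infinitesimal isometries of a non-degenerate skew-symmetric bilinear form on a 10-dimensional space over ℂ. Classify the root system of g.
This is sp(10), which has dimension 10(10+1)/2 = 55 and rank 10/2 = 5. In the classification of classical Lie algebras, the symplectic algebra sp(2n) has type C_n; here n = 5, so the Dynkin diagram is a chain of 5 nodes with a double edge at one end; the terminal node there is the unique long simple root (C_5). Hence the type is C_5.

C_5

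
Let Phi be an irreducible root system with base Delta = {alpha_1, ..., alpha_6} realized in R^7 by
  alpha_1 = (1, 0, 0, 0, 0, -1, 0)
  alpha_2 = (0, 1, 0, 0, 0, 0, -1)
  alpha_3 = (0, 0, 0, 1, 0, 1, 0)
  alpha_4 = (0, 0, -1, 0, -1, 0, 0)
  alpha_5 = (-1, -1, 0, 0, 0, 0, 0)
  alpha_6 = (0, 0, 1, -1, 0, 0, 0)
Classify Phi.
Compute the Cartan integers a_ij = 2(alpha_i, alpha_j)/(alpha_j, alpha_j); the resulting 6x6 Cartan matrix is
[[2, 0, -1, 0, -1, 0], [0, 2, 0, 0, -1, 0], [-1, 0, 2, 0, 0, -1], [0, 0, 0, 2, 0, -1], [-1, -1, 0, 0, 2, 0], [0, 0, -1, -1, 0, 2]].
All simple roots have the same length, so the diagram is simply laced. The associated Dynkin diagram is a chain of 6 nodes with single edges (A_6), so the type is A_6 (the algebra sl(7)).

A6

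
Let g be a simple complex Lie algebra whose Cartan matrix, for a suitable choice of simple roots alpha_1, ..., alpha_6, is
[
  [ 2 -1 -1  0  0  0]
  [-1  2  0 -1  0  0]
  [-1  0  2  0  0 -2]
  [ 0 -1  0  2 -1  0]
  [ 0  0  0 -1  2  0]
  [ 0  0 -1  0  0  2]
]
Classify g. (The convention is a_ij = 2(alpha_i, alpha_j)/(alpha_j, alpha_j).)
The matrix has rank 6 with 2's on the diagonal. Reading the off-diagonal entries as Dynkin edges (a single edge where a_ij = a_ji = -1; a double or triple edge where a_ij * a_ji = 2 or 3), the diagram is a chain of 6 nodes with a double edge at one end; the terminal node there is the unique short simple root (B_6). One simple-root ordering that puts it in standard form is (alpha_5, alpha_4, alpha_2, alpha_1, alpha_3, alpha_6). So the algebra is type B_6, i.e. so(13).

B_6 (so(13))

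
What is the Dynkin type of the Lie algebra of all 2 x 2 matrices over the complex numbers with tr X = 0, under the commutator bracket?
A_1 (sl(2))

This is sl(2), which has dimension 2^2 - 1 = 3 and rank 2 - 1 = 1 (a Cartan subalgebra is the diagonal traceless matrices). In the classification of classical Lie algebras, the special linear algebra sl(n+1) has type A_n; here n = 1, so the Dynkin diagram is a chain of 1 nodes with single edges (A_1). Hence the type is A_1.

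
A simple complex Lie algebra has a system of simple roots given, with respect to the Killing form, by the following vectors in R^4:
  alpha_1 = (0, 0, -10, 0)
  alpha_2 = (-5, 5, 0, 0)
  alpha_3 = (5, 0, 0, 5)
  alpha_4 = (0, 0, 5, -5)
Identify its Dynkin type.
Compute the Cartan integers a_ij = 2(alpha_i, alpha_j)/(alpha_j, alpha_j); the resulting 4x4 Cartan matrix is
[[2, 0, 0, -2], [0, 2, -1, 0], [0, -1, 2, -1], [-1, 0, -1, 2]].
The roots have two lengths (squared-length ratio 2:1); the short ones are alpha_{2,3,4}. The associated Dynkin diagram is a chain of 4 nodes with a double edge at one end; the terminal node there is the unique long simple root (C_4), so the type is C_4 (the algebra sp(8)).

C_4 (sp(8))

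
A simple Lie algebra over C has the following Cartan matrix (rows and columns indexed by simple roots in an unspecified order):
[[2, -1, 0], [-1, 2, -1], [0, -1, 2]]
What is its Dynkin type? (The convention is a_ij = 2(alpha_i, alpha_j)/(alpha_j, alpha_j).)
The matrix has rank 3 with 2's on the diagonal. Reading the off-diagonal entries as Dynkin edges (a single edge where a_ij = a_ji = -1; a double or triple edge where a_ij * a_ji = 2 or 3), the diagram is a chain of 3 nodes with single edges (A_3). One simple-root ordering that puts it in standard form is (alpha_1, alpha_2, alpha_3). So the algebra is type A_3, i.e. sl(4).

A3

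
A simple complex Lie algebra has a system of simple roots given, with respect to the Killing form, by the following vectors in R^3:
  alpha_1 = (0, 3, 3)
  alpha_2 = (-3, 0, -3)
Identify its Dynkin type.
Compute the Cartan integers a_ij = 2(alpha_i, alpha_j)/(alpha_j, alpha_j); the resulting 2x2 Cartan matrix is
[[2, -1], [-1, 2]].
All simple roots have the same length, so the diagram is simply laced. The associated Dynkin diagram is a chain of 2 nodes with single edges (A_2), so the type is A_2 (the algebra sl(3)).

A_2 (sl(3))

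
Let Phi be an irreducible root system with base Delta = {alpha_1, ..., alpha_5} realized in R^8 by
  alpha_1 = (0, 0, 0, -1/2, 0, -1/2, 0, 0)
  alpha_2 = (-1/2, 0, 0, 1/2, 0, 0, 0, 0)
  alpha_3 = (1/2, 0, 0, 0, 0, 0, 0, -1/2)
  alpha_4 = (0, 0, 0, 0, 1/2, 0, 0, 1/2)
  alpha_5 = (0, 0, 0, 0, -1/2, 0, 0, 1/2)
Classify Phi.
D_5 (so(10))

Compute the Cartan integers a_ij = 2(alpha_i, alpha_j)/(alpha_j, alpha_j); the resulting 5x5 Cartan matrix is
[[2, -1, 0, 0, 0], [-1, 2, -1, 0, 0], [0, -1, 2, -1, -1], [0, 0, -1, 2, 0], [0, 0, -1, 0, 2]].
All simple roots have the same length, so the diagram is simply laced. The associated Dynkin diagram is a chain of 3 nodes with a fork of two nodes at one end (D_5), so the type is D_5 (the algebra so(10)).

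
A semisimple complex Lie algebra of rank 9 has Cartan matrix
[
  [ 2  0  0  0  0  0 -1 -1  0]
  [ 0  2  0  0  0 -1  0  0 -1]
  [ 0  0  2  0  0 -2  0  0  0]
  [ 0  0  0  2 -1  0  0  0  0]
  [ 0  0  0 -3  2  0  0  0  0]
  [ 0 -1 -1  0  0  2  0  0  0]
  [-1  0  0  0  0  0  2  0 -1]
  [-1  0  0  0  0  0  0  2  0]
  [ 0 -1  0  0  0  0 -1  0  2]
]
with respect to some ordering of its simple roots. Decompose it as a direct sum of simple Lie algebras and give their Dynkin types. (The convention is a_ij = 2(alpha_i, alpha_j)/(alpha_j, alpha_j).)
C_7 (sp(14)) ⊕ G_2

The diagram associated to this matrix has two connected components: the simple roots {alpha_1, alpha_2, alpha_3, alpha_6, alpha_7, alpha_8, alpha_9} form a chain of 7 nodes with a double edge at one end; the terminal node there is the unique long simple root (C_7), and {alpha_4, alpha_5} form two nodes joined by a triple edge (G_2). A semisimple Lie algebra decomposes uniquely as the direct sum of simple ideals, one per connected component of its Dynkin diagram, so g ≅ C_7 ⊕ G_2 (dimension 105 + 14 = 119).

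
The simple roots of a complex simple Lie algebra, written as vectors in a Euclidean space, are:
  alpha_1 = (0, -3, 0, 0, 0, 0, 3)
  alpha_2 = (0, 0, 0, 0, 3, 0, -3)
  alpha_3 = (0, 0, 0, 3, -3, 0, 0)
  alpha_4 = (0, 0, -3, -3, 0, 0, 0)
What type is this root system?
Compute the Cartan integers a_ij = 2(alpha_i, alpha_j)/(alpha_j, alpha_j); the resulting 4x4 Cartan matrix is
[[2, -1, 0, 0], [-1, 2, -1, 0], [0, -1, 2, -1], [0, 0, -1, 2]].
All simple roots have the same length, so the diagram is simply laced. The associated Dynkin diagram is a chain of 4 nodes with single edges (A_4), so the type is A_4 (the algebra sl(5)).

type A_4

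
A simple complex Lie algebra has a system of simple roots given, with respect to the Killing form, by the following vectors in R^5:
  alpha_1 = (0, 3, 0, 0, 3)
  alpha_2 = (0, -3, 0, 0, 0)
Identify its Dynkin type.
Compute the Cartan integers a_ij = 2(alpha_i, alpha_j)/(alpha_j, alpha_j); the resulting 2x2 Cartan matrix is
[[2, -2], [-1, 2]].
The roots have two lengths (squared-length ratio 2:1); the short ones are alpha_{2}. The associated Dynkin diagram is a chain of 2 nodes with a double edge at one end; the terminal node there is the unique short simple root (B_2), so the type is B_2 (the algebra so(5)).

type B_2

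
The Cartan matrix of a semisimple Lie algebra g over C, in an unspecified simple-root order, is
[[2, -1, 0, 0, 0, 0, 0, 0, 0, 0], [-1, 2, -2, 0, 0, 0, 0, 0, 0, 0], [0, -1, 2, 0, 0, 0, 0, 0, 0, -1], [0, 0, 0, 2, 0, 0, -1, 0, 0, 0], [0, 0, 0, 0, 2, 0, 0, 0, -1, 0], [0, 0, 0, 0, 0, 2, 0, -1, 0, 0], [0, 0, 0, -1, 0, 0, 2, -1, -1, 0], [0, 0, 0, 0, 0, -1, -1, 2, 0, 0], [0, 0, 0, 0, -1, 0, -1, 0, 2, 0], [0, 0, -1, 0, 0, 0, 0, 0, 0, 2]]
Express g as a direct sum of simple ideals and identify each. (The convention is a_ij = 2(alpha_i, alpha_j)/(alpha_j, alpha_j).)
E6 ⊕ F4

The diagram associated to this matrix has two connected components: the simple roots {alpha_4, alpha_5, alpha_6, alpha_7, alpha_8, alpha_9} form a chain of 5 nodes with one extra node attached to the third node from one end (E_6), and {alpha_1, alpha_2, alpha_3, alpha_10} form a chain of 4 nodes with a double edge between the middle two (F_4). A semisimple Lie algebra decomposes uniquely as the direct sum of simple ideals, one per connected component of its Dynkin diagram, so g ≅ E_6 ⊕ F_4 (dimension 78 + 52 = 130).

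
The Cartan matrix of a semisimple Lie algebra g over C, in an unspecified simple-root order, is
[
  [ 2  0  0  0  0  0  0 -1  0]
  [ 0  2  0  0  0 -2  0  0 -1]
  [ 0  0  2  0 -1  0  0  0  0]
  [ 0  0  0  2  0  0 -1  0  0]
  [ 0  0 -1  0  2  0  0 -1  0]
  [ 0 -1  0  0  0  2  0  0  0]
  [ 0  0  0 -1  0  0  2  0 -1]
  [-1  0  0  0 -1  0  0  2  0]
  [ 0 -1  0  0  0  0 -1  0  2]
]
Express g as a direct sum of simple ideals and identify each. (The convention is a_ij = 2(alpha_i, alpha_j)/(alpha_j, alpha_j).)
A_4 + B_5

The diagram associated to this matrix has two connected components: the simple roots {alpha_1, alpha_3, alpha_5, alpha_8} form a chain of 4 nodes with single edges (A_4), and {alpha_2, alpha_4, alpha_6, alpha_7, alpha_9} form a chain of 5 nodes with a double edge at one end; the terminal node there is the unique short simple root (B_5). A semisimple Lie algebra decomposes uniquely as the direct sum of simple ideals, one per connected component of its Dynkin diagram, so g ≅ A_4 ⊕ B_5 (dimension 24 + 55 = 79).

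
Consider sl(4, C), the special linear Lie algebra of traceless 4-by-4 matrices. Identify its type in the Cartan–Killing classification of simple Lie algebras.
This is sl(4), which has dimension 4^2 - 1 = 15 and rank 4 - 1 = 3 (a Cartan subalgebra is the diagonal traceless matrices). In the classification of classical Lie algebras, the special linear algebra sl(n+1) has type A_n; here n = 3, so the Dynkin diagram is a chain of 3 nodes with single edges (A_3). Hence the type is A_3.

A3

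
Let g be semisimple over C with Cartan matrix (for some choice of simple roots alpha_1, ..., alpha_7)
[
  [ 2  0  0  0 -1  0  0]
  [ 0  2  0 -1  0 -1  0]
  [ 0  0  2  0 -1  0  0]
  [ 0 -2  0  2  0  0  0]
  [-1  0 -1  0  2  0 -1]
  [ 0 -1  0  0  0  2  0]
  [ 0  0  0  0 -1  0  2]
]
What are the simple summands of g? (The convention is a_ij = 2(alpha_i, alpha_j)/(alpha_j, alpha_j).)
C_3 (sp(6)) ⊕ D_4 (so(8))

The diagram associated to this matrix has two connected components: the simple roots {alpha_2, alpha_4, alpha_6} form a chain of 3 nodes with a double edge at one end; the terminal node there is the unique long simple root (C_3), and {alpha_1, alpha_3, alpha_5, alpha_7} form a chain of 2 nodes with a fork of two nodes at one end (D_4). A semisimple Lie algebra decomposes uniquely as the direct sum of simple ideals, one per connected component of its Dynkin diagram, so g ≅ C_3 ⊕ D_4 (dimension 21 + 28 = 49).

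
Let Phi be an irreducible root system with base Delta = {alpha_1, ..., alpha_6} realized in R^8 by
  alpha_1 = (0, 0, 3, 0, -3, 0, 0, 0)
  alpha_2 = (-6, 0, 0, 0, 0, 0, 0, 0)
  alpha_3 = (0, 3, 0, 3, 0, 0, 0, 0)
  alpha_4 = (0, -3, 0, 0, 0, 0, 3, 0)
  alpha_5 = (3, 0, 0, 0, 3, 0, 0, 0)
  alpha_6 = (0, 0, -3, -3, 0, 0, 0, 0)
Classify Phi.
Compute the Cartan integers a_ij = 2(alpha_i, alpha_j)/(alpha_j, alpha_j); the resulting 6x6 Cartan matrix is
[[2, 0, 0, 0, -1, -1], [0, 2, 0, 0, -2, 0], [0, 0, 2, -1, 0, -1], [0, 0, -1, 2, 0, 0], [-1, -1, 0, 0, 2, 0], [-1, 0, -1, 0, 0, 2]].
The roots have two lengths (squared-length ratio 2:1); the short ones are alpha_{1,3,4,5,6}. The associated Dynkin diagram is a chain of 6 nodes with a double edge at one end; the terminal node there is the unique long simple root (C_6), so the type is C_6 (the algebra sp(12)).

C_6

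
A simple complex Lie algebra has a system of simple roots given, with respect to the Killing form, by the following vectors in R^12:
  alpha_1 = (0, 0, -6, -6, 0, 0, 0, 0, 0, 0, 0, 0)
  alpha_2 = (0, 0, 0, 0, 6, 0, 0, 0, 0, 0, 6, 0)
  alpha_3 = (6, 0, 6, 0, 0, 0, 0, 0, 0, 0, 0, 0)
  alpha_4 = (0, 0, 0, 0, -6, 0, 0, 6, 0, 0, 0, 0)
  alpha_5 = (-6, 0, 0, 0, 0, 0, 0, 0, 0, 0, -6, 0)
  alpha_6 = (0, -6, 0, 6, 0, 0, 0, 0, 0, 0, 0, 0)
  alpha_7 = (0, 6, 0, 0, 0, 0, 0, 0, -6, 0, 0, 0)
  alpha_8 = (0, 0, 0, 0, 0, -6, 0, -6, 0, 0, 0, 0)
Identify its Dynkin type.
Compute the Cartan integers a_ij = 2(alpha_i, alpha_j)/(alpha_j, alpha_j); the resulting 8x8 Cartan matrix is
[[2, 0, -1, 0, 0, -1, 0, 0], [0, 2, 0, -1, -1, 0, 0, 0], [-1, 0, 2, 0, -1, 0, 0, 0], [0, -1, 0, 2, 0, 0, 0, -1], [0, -1, -1, 0, 2, 0, 0, 0], [-1, 0, 0, 0, 0, 2, -1, 0], [0, 0, 0, 0, 0, -1, 2, 0], [0, 0, 0, -1, 0, 0, 0, 2]].
All simple roots have the same length, so the diagram is simply laced. The associated Dynkin diagram is a chain of 8 nodes with single edges (A_8), so the type is A_8 (the algebra sl(9)).

type A_8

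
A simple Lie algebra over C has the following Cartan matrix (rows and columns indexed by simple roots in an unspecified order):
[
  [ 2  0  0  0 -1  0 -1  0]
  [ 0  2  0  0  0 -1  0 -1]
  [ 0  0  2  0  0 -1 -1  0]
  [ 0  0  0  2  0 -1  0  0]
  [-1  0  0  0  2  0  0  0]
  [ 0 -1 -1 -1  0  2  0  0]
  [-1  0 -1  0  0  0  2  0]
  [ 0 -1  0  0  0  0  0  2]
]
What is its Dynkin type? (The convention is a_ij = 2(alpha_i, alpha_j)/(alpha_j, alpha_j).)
The matrix has rank 8 with 2's on the diagonal. Reading the off-diagonal entries as Dynkin edges (a single edge where a_ij = a_ji = -1; a double or triple edge where a_ij * a_ji = 2 or 3), the diagram is a chain of 7 nodes with one extra node attached to the third node from one end (E_8). One simple-root ordering that puts it in standard form is (alpha_8, alpha_4, alpha_2, alpha_6, alpha_3, alpha_7, alpha_1, alpha_5). So the algebra is type E_8.

E8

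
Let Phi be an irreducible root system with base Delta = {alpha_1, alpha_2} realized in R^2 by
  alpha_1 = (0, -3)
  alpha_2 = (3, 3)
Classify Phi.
Compute the Cartan integers a_ij = 2(alpha_i, alpha_j)/(alpha_j, alpha_j); the resulting 2x2 Cartan matrix is
[[2, -1], [-2, 2]].
The roots have two lengths (squared-length ratio 2:1); the short ones are alpha_{1}. The associated Dynkin diagram is a chain of 2 nodes with a double edge at one end; the terminal node there is the unique short simple root (B_2), so the type is B_2 (the algebra so(5)).

B_2 (so(5))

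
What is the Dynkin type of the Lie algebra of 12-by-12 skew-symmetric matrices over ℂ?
D_6

This is so(12) with 12 even, which has dimension 12(12-1)/2 = 66 and rank 12/2 = 6. In the classification of classical Lie algebras, the orthogonal algebra so(2n) in an even number of variables has type D_n; here n = 6, so the Dynkin diagram is a chain of 4 nodes with a fork of two nodes at one end (D_6). Hence the type is D_6.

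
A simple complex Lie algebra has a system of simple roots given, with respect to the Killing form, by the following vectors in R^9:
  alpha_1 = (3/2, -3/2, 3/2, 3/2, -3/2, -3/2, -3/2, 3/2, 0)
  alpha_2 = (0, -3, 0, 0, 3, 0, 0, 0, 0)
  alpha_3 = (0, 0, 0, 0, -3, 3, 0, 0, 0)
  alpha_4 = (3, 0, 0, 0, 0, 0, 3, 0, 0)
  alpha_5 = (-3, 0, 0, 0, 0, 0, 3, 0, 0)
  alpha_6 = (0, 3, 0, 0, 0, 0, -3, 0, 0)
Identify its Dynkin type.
Compute the Cartan integers a_ij = 2(alpha_i, alpha_j)/(alpha_j, alpha_j); the resulting 6x6 Cartan matrix is
[[2, 0, 0, 0, -1, 0], [0, 2, -1, 0, 0, -1], [0, -1, 2, 0, 0, 0], [0, 0, 0, 2, 0, -1], [-1, 0, 0, 0, 2, -1], [0, -1, 0, -1, -1, 2]].
All simple roots have the same length, so the diagram is simply laced. The associated Dynkin diagram is a chain of 5 nodes with one extra node attached to the third node from one end (E_6), so the type is E_6.

E_6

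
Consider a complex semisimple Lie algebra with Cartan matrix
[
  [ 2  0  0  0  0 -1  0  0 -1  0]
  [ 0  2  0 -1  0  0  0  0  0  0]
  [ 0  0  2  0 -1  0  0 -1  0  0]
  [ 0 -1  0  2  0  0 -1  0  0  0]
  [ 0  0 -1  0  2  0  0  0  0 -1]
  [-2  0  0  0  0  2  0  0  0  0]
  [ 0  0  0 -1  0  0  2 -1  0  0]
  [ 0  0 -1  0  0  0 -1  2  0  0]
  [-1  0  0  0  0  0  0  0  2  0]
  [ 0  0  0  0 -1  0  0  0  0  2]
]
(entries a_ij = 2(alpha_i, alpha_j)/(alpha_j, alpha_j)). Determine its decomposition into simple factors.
A_7 + C_3

The diagram associated to this matrix has two connected components: the simple roots {alpha_2, alpha_3, alpha_4, alpha_5, alpha_7, alpha_8, alpha_10} form a chain of 7 nodes with single edges (A_7), and {alpha_1, alpha_6, alpha_9} form a chain of 3 nodes with a double edge at one end; the terminal node there is the unique long simple root (C_3). A semisimple Lie algebra decomposes uniquely as the direct sum of simple ideals, one per connected component of its Dynkin diagram, so g ≅ A_7 ⊕ C_3 (dimension 63 + 21 = 84).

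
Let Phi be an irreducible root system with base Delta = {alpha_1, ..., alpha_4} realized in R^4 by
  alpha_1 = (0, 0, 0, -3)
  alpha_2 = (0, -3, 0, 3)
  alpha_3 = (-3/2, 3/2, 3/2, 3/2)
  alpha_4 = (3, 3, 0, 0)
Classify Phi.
F_4

Compute the Cartan integers a_ij = 2(alpha_i, alpha_j)/(alpha_j, alpha_j); the resulting 4x4 Cartan matrix is
[[2, -1, -1, 0], [-2, 2, 0, -1], [-1, 0, 2, 0], [0, -1, 0, 2]].
The roots have two lengths (squared-length ratio 2:1); the short ones are alpha_{1,3}. The associated Dynkin diagram is a chain of 4 nodes with a double edge between the middle two (F_4), so the type is F_4.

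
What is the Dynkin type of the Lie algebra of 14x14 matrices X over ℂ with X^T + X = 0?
This is so(14) with 14 even, which has dimension 14(14-1)/2 = 91 and rank 14/2 = 7. In the classification of classical Lie algebras, the orthogonal algebra so(2n) in an even number of variables has type D_n; here n = 7, so the Dynkin diagram is a chain of 5 nodes with a fork of two nodes at one end (D_7). Hence the type is D_7.

D_7 (so(14))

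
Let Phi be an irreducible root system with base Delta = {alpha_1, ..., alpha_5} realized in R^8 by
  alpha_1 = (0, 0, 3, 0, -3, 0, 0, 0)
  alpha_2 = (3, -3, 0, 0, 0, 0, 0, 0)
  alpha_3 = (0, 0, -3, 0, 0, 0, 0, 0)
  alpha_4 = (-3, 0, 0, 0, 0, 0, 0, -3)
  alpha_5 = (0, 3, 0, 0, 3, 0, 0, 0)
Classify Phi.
B5

Compute the Cartan integers a_ij = 2(alpha_i, alpha_j)/(alpha_j, alpha_j); the resulting 5x5 Cartan matrix is
[[2, 0, -2, 0, -1], [0, 2, 0, -1, -1], [-1, 0, 2, 0, 0], [0, -1, 0, 2, 0], [-1, -1, 0, 0, 2]].
The roots have two lengths (squared-length ratio 2:1); the short ones are alpha_{3}. The associated Dynkin diagram is a chain of 5 nodes with a double edge at one end; the terminal node there is the unique short simple root (B_5), so the type is B_5 (the algebra so(11)).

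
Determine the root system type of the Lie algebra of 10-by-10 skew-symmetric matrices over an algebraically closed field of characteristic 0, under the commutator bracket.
type D_5

This is so(10) with 10 even, which has dimension 10(10-1)/2 = 45 and rank 10/2 = 5. In the classification of classical Lie algebras, the orthogonal algebra so(2n) in an even number of variables has type D_n; here n = 5, so the Dynkin diagram is a chain of 3 nodes with a fork of two nodes at one end (D_5). Hence the type is D_5.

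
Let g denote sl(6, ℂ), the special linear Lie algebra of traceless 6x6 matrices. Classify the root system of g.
A5

This is sl(6), which has dimension 6^2 - 1 = 35 and rank 6 - 1 = 5 (a Cartan subalgebra is the diagonal traceless matrices). In the classification of classical Lie algebras, the special linear algebra sl(n+1) has type A_n; here n = 5, so the Dynkin diagram is a chain of 5 nodes with single edges (A_5). Hence the type is A_5.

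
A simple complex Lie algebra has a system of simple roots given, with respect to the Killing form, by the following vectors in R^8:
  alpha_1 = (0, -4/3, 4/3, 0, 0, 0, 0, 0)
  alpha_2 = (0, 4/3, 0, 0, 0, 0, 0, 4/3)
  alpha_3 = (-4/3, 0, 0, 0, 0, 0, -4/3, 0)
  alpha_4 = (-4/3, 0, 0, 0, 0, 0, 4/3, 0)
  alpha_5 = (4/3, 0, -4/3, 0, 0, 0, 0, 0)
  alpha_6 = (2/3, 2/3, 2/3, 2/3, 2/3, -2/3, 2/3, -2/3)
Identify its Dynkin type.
Compute the Cartan integers a_ij = 2(alpha_i, alpha_j)/(alpha_j, alpha_j); the resulting 6x6 Cartan matrix is
[[2, -1, 0, 0, -1, 0], [-1, 2, 0, 0, 0, 0], [0, 0, 2, 0, -1, -1], [0, 0, 0, 2, -1, 0], [-1, 0, -1, -1, 2, 0], [0, 0, -1, 0, 0, 2]].
All simple roots have the same length, so the diagram is simply laced. The associated Dynkin diagram is a chain of 5 nodes with one extra node attached to the third node from one end (E_6), so the type is E_6.

type E_6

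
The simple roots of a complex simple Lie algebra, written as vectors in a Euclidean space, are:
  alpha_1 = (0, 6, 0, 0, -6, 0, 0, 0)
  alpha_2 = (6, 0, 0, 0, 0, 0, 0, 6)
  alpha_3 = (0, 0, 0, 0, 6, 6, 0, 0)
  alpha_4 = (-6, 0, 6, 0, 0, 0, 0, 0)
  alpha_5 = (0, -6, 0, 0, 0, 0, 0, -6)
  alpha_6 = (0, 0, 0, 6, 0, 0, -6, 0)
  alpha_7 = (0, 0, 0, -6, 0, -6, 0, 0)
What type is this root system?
A_7 (sl(8))

Compute the Cartan integers a_ij = 2(alpha_i, alpha_j)/(alpha_j, alpha_j); the resulting 7x7 Cartan matrix is
[[2, 0, -1, 0, -1, 0, 0], [0, 2, 0, -1, -1, 0, 0], [-1, 0, 2, 0, 0, 0, -1], [0, -1, 0, 2, 0, 0, 0], [-1, -1, 0, 0, 2, 0, 0], [0, 0, 0, 0, 0, 2, -1], [0, 0, -1, 0, 0, -1, 2]].
All simple roots have the same length, so the diagram is simply laced. The associated Dynkin diagram is a chain of 7 nodes with single edges (A_7), so the type is A_7 (the algebra sl(8)).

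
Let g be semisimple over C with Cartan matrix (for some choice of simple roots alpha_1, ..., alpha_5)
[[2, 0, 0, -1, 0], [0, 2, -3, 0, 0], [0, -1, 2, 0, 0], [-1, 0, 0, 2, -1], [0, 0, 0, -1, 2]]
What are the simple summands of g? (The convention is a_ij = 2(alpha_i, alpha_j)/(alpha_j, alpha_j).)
The diagram associated to this matrix has two connected components: the simple roots {alpha_1, alpha_4, alpha_5} form a chain of 3 nodes with single edges (A_3), and {alpha_2, alpha_3} form two nodes joined by a triple edge (G_2). A semisimple Lie algebra decomposes uniquely as the direct sum of simple ideals, one per connected component of its Dynkin diagram, so g ≅ A_3 ⊕ G_2 (dimension 15 + 14 = 29).

type A_3 ⊕ type G_2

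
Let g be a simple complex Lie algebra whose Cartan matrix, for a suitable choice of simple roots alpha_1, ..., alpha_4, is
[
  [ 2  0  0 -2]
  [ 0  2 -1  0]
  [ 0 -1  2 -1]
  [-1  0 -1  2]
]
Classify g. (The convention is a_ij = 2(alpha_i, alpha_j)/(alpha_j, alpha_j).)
The matrix has rank 4 with 2's on the diagonal. Reading the off-diagonal entries as Dynkin edges (a single edge where a_ij = a_ji = -1; a double or triple edge where a_ij * a_ji = 2 or 3), the diagram is a chain of 4 nodes with a double edge at one end; the terminal node there is the unique long simple root (C_4). One simple-root ordering that puts it in standard form is (alpha_2, alpha_3, alpha_4, alpha_1). So the algebra is type C_4, i.e. sp(8).

C4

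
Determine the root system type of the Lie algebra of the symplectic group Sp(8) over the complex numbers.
type C_4

This is sp(8), which has dimension 8(8+1)/2 = 36 and rank 8/2 = 4. In the classification of classical Lie algebras, the symplectic algebra sp(2n) has type C_n; here n = 4, so the Dynkin diagram is a chain of 4 nodes with a double edge at one end; the terminal node there is the unique long simple root (C_4). Hence the type is C_4.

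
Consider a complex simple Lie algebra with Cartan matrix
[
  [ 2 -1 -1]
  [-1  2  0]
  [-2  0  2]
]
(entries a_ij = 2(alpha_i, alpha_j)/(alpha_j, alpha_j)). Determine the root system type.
type C_3

The matrix has rank 3 with 2's on the diagonal. Reading the off-diagonal entries as Dynkin edges (a single edge where a_ij = a_ji = -1; a double or triple edge where a_ij * a_ji = 2 or 3), the diagram is a chain of 3 nodes with a double edge at one end; the terminal node there is the unique long simple root (C_3). One simple-root ordering that puts it in standard form is (alpha_2, alpha_1, alpha_3). So the algebra is type C_3, i.e. sp(6).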